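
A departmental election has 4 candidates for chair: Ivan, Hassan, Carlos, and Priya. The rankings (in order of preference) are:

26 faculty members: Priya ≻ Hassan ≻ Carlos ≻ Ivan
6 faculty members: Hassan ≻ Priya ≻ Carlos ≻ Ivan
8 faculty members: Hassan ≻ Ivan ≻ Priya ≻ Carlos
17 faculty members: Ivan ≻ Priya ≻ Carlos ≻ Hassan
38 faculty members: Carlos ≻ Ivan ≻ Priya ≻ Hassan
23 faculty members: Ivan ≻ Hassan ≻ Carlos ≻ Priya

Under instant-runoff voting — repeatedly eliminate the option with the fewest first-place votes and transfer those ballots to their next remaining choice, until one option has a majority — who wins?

Round 1: Ivan 40, Hassan 14, Carlos 38, Priya 26. Eliminate Hassan.
Round 2: Ivan 48, Carlos 38, Priya 32. Eliminate Priya.
Round 3: Ivan 48, Carlos 70. Carlos has a majority.

Carlos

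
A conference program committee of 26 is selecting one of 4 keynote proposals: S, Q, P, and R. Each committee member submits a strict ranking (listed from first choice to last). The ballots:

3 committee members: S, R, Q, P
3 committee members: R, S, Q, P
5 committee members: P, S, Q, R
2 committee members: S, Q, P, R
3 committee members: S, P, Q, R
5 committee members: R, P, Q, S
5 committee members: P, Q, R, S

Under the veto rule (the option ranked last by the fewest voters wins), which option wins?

Q

Last-place votes: S 10, Q 0, P 6, R 10.
Q is ranked last by the fewest voters, so Q wins.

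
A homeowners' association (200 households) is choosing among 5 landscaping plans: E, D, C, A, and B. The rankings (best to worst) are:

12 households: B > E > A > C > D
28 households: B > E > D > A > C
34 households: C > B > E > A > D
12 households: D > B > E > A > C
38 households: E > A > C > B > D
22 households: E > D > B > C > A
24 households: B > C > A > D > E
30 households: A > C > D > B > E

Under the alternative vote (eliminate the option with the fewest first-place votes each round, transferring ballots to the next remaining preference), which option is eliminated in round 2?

A

Round 1: E 60, D 12, C 34, A 30, B 64. Eliminate D.
Round 2: E 60, C 34, A 30, B 76. Eliminate A.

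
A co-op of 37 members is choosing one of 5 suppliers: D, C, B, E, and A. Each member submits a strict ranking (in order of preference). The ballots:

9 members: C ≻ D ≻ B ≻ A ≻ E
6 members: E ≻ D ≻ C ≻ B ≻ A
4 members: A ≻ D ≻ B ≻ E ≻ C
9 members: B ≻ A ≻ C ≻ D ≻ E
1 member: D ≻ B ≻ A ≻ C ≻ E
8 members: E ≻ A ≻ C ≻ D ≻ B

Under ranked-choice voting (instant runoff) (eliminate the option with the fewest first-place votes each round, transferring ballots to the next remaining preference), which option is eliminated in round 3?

Round 1: D 1, C 9, B 9, E 14, A 4. Eliminate D.
Round 2: C 9, B 10, E 14, A 4. Eliminate A.
Round 3: C 9, B 14, E 14. Eliminate C.

C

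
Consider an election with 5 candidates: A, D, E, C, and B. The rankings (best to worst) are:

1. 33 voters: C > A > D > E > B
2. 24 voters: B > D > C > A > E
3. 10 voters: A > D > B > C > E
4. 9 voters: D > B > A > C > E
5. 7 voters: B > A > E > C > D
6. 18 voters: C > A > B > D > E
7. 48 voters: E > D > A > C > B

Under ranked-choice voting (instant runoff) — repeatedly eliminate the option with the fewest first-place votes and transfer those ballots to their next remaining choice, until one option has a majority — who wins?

C

Round 1: A 10, D 9, E 48, C 51, B 31. Eliminate D.
Round 2: A 10, E 48, C 51, B 40. Eliminate A.
Round 3: E 48, C 51, B 50. Eliminate E.
Round 4: C 99, B 50. C has a majority.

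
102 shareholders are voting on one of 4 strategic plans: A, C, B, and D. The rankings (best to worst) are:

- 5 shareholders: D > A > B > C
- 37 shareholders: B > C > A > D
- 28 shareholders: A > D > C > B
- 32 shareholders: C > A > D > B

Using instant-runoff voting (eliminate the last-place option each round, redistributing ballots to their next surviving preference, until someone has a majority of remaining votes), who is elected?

A

Round 1: A 28, C 32, B 37, D 5. Eliminate D.
Round 2: A 33, C 32, B 37. Eliminate C.
Round 3: A 65, B 37. A has a majority.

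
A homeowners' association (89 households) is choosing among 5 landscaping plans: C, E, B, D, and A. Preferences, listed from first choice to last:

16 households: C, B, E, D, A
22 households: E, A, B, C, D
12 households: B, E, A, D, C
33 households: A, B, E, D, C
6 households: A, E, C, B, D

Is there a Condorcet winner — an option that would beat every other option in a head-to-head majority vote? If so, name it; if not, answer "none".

Checking pairwise contests:
E beats C 73–16.
B beats E 61–28.
A beats B 61–28.
E beats D 89–0.
E beats A 50–39.
Every option loses at least one head-to-head, so there is no Condorcet winner.

none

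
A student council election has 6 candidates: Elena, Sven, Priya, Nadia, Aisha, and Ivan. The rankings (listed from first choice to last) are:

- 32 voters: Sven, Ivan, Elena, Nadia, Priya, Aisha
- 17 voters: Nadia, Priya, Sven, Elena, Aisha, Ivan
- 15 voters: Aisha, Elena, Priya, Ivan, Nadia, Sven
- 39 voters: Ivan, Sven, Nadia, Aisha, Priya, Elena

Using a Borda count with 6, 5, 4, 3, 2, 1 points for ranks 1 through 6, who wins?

Sven

Elena: 32·4 + 17·3 + 15·5 + 39·1 = 293
Sven: 32·6 + 17·4 + 15·1 + 39·5 = 470
Priya: 32·2 + 17·5 + 15·4 + 39·2 = 287
Nadia: 32·3 + 17·6 + 15·2 + 39·4 = 384
Aisha: 32·1 + 17·2 + 15·6 + 39·3 = 273
Ivan: 32·5 + 17·1 + 15·3 + 39·6 = 456
Sven has the highest Borda score (470).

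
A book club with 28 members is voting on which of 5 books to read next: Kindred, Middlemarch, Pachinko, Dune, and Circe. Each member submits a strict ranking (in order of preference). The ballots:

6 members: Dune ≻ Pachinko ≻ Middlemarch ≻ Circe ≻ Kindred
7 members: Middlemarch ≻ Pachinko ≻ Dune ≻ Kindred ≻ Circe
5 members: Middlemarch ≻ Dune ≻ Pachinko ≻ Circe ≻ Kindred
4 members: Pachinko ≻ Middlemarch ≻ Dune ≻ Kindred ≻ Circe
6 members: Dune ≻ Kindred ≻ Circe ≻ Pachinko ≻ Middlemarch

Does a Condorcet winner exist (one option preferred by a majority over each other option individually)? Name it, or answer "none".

none

Checking pairwise contests:
Middlemarch beats Kindred 22–6.
Pachinko beats Middlemarch 16–12.
Dune beats Pachinko 17–11.
Middlemarch beats Dune 16–12.
Kindred beats Circe 17–11.
Every option loses at least one head-to-head, so there is no Condorcet winner.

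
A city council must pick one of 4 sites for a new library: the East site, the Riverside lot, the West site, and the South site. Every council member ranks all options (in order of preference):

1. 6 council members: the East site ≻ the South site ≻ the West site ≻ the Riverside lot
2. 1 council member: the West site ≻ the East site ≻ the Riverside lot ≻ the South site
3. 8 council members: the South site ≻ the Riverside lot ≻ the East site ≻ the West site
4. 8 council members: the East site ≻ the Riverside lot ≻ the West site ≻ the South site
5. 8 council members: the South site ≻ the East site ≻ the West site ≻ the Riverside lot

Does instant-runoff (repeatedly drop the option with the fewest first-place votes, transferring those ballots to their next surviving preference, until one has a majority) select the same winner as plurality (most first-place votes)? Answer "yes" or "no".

yes

Instant-runoff — R1 the East site 14, the Riverside lot 0, the West site 1, the South site 16 (the South site winner). Winner: the South site.
Plurality — first-place votes: the East site 14, the Riverside lot 0, the West site 1, the South site 16. Winner: the South site.
The two methods agree.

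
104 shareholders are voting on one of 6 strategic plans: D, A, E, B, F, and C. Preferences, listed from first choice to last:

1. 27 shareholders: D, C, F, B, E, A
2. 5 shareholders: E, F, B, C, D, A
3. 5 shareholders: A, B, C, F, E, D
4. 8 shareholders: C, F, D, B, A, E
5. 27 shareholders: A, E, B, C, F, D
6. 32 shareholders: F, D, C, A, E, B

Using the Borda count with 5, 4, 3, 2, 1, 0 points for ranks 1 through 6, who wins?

D: 27·5 + 5·1 + 5·0 + 8·3 + 27·0 + 32·4 = 292
A: 27·0 + 5·0 + 5·5 + 8·1 + 27·5 + 32·2 = 232
E: 27·1 + 5·5 + 5·1 + 8·0 + 27·4 + 32·1 = 197
B: 27·2 + 5·3 + 5·4 + 8·2 + 27·3 + 32·0 = 186
F: 27·3 + 5·4 + 5·2 + 8·4 + 27·1 + 32·5 = 330
C: 27·4 + 5·2 + 5·3 + 8·5 + 27·2 + 32·3 = 323
F has the highest Borda score (330).

F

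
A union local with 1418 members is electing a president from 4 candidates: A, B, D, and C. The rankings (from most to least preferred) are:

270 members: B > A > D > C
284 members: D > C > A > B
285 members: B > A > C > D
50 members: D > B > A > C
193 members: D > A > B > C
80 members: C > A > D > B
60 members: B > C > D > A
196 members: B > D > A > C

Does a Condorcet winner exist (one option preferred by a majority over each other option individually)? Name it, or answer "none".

B

B vs A: 861–557 for B.
B vs D: 811–607 for B.
B vs C: 1054–364 for B.
B beats every other option head-to-head.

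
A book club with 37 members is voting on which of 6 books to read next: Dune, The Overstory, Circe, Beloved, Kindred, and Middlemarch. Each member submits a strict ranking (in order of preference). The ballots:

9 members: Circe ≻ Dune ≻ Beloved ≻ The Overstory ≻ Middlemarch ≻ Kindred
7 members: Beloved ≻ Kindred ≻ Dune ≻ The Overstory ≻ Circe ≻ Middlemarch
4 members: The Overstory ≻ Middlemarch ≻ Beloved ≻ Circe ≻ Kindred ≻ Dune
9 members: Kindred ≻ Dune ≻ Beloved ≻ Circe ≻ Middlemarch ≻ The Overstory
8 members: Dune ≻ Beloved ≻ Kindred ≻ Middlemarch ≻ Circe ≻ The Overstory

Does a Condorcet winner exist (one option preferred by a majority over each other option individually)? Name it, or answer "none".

Checking pairwise contests:
Kindred beats Dune 20–17.
Dune beats The Overstory 33–4.
Dune beats Circe 24–13.
Dune beats Beloved 26–11.
Beloved beats Kindred 28–9.
Dune beats Middlemarch 33–4.
Every option loses at least one head-to-head, so there is no Condorcet winner.

none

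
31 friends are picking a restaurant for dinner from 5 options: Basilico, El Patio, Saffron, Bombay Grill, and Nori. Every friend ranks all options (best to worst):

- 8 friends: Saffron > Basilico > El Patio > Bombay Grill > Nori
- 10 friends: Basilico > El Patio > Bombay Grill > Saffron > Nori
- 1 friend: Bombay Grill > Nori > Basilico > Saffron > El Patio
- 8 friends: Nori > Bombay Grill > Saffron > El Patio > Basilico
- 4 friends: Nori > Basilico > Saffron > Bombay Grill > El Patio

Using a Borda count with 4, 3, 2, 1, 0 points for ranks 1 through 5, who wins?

Basilico: 8·3 + 10·4 + 1·2 + 8·0 + 4·3 = 78
El Patio: 8·2 + 10·3 + 1·0 + 8·1 + 4·0 = 54
Saffron: 8·4 + 10·1 + 1·1 + 8·2 + 4·2 = 67
Bombay Grill: 8·1 + 10·2 + 1·4 + 8·3 + 4·1 = 60
Nori: 8·0 + 10·0 + 1·3 + 8·4 + 4·4 = 51
Basilico has the highest Borda score (78).

Basilico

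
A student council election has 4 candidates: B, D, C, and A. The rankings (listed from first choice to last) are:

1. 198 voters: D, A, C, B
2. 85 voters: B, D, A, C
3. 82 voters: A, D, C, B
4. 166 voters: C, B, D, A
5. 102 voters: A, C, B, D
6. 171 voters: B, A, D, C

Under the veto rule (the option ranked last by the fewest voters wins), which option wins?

Last-place votes: B 280, D 102, C 256, A 166.
D is ranked last by the fewest voters, so D wins.

D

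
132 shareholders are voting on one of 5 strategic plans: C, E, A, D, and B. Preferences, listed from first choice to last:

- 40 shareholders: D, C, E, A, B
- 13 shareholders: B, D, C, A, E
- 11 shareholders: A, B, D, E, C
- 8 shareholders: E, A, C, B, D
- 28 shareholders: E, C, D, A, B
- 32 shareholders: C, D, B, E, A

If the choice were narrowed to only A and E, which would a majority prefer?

Voters preferring A to E: 24; preferring E to A: 108.
E wins the head-to-head.

E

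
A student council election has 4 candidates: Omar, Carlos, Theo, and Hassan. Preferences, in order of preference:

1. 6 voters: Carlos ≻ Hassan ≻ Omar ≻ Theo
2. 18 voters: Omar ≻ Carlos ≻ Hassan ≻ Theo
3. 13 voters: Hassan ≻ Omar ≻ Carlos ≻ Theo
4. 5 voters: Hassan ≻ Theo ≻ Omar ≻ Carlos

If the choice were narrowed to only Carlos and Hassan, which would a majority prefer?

Voters preferring Carlos to Hassan: 24; preferring Hassan to Carlos: 18.
Carlos wins the head-to-head.

Carlos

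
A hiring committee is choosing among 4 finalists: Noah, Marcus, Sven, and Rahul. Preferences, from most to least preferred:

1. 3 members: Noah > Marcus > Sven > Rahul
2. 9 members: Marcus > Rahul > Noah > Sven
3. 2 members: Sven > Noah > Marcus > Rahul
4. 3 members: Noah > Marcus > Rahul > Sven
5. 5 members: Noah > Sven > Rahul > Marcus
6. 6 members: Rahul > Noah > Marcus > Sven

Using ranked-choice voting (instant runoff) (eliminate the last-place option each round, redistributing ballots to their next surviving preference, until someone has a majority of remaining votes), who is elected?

Noah

Round 1: Noah 11, Marcus 9, Sven 2, Rahul 6. Eliminate Sven.
Round 2: Noah 13, Marcus 9, Rahul 6. Eliminate Rahul.
Round 3: Noah 19, Marcus 9. Noah has a majority.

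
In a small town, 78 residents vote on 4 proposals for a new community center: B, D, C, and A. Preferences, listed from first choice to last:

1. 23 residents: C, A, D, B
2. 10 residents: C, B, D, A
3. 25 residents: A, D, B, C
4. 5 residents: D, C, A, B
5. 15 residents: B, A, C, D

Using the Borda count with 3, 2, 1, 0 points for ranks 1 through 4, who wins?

B: 23·0 + 10·2 + 25·1 + 5·0 + 15·3 = 90
D: 23·1 + 10·1 + 25·2 + 5·3 + 15·0 = 98
C: 23·3 + 10·3 + 25·0 + 5·2 + 15·1 = 124
A: 23·2 + 10·0 + 25·3 + 5·1 + 15·2 = 156
A has the highest Borda score (156).

A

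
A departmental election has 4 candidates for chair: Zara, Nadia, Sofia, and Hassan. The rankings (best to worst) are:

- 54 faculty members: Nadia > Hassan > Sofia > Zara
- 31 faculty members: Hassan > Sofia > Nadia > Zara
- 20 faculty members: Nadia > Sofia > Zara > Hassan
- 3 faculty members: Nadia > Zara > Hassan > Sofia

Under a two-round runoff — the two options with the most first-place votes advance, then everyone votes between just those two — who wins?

Nadia

Round 1 first-place votes: Zara 0, Nadia 77, Sofia 0, Hassan 31.
Nadia and Hassan advance.
Runoff: Nadia is preferred to Hassan by 77 voters; Hassan by 31.
Nadia wins the runoff.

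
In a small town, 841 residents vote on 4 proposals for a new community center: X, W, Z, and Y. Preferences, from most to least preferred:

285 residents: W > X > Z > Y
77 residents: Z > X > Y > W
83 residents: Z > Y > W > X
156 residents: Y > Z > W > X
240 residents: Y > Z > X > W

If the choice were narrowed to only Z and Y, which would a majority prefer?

Voters preferring Z to Y: 445; preferring Y to Z: 396.
Z wins the head-to-head.

Z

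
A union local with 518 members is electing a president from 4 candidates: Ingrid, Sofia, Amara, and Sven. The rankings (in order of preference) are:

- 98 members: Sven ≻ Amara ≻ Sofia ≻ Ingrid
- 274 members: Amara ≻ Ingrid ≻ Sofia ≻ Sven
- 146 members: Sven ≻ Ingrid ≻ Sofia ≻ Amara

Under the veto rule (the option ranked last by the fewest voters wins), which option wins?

Last-place votes: Ingrid 98, Sofia 0, Amara 146, Sven 274.
Sofia is ranked last by the fewest voters, so Sofia wins.

Sofia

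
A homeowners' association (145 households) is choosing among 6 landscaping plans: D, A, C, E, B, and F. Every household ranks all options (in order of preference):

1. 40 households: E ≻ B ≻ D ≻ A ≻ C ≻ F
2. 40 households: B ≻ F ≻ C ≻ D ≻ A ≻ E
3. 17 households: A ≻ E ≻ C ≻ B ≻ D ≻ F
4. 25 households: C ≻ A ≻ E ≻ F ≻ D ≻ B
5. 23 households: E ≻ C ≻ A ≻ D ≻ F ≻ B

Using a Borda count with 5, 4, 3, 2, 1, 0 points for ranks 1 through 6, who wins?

E

D: 40·3 + 40·2 + 17·1 + 25·1 + 23·2 = 288
A: 40·2 + 40·1 + 17·5 + 25·4 + 23·3 = 374
C: 40·1 + 40·3 + 17·3 + 25·5 + 23·4 = 428
E: 40·5 + 40·0 + 17·4 + 25·3 + 23·5 = 458
B: 40·4 + 40·5 + 17·2 + 25·0 + 23·0 = 394
F: 40·0 + 40·4 + 17·0 + 25·2 + 23·1 = 233
E has the highest Borda score (458).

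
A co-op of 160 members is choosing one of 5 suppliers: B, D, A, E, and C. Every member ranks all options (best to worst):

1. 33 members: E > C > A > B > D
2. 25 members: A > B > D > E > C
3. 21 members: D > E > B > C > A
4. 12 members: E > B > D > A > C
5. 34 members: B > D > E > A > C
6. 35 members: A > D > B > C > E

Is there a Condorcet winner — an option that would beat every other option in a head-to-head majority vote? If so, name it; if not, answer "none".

none

Checking pairwise contests:
A beats B 93–67.
B beats D 104–56.
E beats A 100–60.
B beats E 94–66.
B beats C 127–33.
Every option loses at least one head-to-head, so there is no Condorcet winner.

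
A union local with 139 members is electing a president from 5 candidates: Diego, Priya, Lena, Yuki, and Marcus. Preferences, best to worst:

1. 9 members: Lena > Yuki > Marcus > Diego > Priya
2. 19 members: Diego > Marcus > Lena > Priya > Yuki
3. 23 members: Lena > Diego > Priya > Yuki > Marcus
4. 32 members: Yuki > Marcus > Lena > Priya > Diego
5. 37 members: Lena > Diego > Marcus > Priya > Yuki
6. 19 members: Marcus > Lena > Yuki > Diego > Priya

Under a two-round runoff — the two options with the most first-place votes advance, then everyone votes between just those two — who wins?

Lena

Round 1 first-place votes: Diego 19, Priya 0, Lena 69, Yuki 32, Marcus 19.
Lena and Yuki advance.
Runoff: Lena is preferred to Yuki by 107 voters; Yuki by 32.
Lena wins the runoff.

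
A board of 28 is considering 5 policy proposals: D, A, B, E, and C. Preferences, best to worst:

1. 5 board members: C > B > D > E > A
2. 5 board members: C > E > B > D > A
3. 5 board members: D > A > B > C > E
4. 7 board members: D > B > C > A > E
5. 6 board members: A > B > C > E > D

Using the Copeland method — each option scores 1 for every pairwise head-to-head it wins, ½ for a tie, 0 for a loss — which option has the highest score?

D: beats A and E; loses to B and C → score 2.
A: beats E; loses to D, B, and C → score 1.
B: beats D, A, E, and C → score 4.
E: loses to D, A, B, and C → score 0.
C: beats D, A, and E; loses to B → score 3.
B has the best pairwise record.

B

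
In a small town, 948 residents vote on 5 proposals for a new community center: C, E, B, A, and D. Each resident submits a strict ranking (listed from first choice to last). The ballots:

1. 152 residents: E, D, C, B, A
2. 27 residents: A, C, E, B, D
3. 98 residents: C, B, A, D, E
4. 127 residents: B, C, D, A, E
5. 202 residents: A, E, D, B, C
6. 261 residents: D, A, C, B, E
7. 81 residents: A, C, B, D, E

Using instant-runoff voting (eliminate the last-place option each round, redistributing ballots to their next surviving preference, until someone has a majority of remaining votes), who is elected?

D

Round 1: C 98, E 152, B 127, A 310, D 261. Eliminate C.
Round 2: E 152, B 225, A 310, D 261. Eliminate E.
Round 3: B 225, A 310, D 413. Eliminate B.
Round 4: A 408, D 540. D has a majority.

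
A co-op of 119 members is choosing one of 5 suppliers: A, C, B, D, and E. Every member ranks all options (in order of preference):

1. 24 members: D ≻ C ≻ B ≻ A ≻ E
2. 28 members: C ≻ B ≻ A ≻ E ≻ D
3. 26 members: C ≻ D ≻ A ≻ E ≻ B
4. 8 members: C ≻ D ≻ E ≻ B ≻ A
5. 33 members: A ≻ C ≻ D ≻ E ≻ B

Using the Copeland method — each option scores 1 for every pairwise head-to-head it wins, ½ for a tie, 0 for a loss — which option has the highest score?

A: beats D and E; loses to C and B → score 2.
C: beats A, B, D, and E → score 4.
B: beats A; loses to C, D, and E → score 1.
D: beats B and E; loses to A and C → score 2.
E: beats B; loses to A, C, and D → score 1.
C has the best pairwise record.

C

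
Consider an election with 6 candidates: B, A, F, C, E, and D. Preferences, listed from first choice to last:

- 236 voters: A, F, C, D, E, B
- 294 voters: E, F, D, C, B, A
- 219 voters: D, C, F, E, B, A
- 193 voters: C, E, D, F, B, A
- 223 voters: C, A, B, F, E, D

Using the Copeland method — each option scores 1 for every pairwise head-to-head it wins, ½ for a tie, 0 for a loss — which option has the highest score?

B: beats A; loses to F, C, E, and D → score 1.
A: loses to B, F, C, E, and D → score 0.
F: beats B, A, E, and D; loses to C → score 4.
C: beats B, A, F, E, and D → score 5.
E: beats B, A, and D; loses to F and C → score 3.
D: beats B and A; loses to F, C, and E → score 2.
C has the best pairwise record.

C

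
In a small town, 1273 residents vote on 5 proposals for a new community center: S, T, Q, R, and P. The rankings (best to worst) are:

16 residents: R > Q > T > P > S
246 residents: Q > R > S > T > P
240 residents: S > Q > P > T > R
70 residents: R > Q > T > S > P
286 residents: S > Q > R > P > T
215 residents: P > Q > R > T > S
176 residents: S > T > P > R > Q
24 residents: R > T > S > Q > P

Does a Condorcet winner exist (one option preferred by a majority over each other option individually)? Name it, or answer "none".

S

S vs T: 948–325 for S.
S vs Q: 726–547 for S.
S vs R: 702–571 for S.
S vs P: 1042–231 for S.
S beats every other option head-to-head.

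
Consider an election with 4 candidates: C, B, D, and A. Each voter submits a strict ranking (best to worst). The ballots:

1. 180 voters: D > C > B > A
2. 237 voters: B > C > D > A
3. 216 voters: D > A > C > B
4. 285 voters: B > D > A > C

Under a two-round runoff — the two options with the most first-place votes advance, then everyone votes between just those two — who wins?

Round 1 first-place votes: C 0, B 522, D 396, A 0.
B and D advance.
Runoff: B is preferred to D by 522 voters; D by 396.
B wins the runoff.

B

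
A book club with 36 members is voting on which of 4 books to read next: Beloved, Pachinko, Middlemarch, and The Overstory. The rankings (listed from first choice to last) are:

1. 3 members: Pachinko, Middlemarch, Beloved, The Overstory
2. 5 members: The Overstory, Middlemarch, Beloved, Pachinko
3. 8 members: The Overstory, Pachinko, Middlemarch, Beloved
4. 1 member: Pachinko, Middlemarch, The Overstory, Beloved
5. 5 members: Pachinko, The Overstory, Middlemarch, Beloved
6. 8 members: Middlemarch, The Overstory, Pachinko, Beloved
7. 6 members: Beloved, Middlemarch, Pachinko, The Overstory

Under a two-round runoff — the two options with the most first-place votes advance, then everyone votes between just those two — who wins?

Round 1 first-place votes: Beloved 6, Pachinko 9, Middlemarch 8, The Overstory 13.
The Overstory and Pachinko advance.
Runoff: The Overstory is preferred to Pachinko by 21 voters; Pachinko by 15.
The Overstory wins the runoff.

The Overstory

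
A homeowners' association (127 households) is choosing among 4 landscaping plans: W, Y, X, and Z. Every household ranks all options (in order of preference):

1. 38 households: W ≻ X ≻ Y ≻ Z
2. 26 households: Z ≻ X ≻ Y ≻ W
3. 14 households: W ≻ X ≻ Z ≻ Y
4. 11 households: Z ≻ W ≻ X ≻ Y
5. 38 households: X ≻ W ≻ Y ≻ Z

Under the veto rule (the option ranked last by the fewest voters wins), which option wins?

X

Last-place votes: W 26, Y 25, X 0, Z 76.
X is ranked last by the fewest voters, so X wins.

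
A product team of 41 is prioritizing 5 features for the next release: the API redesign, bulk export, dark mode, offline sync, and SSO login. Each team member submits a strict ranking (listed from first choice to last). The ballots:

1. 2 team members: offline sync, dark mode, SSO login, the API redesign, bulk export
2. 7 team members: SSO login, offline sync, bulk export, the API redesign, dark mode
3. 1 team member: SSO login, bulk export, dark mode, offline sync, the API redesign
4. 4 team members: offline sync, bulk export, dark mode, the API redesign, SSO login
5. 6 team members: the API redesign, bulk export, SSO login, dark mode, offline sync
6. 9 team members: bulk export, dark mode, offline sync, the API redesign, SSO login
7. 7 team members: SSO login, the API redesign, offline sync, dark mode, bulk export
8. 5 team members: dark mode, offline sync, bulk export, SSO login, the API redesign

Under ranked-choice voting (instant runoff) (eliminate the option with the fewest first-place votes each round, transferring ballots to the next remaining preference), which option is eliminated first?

Round 1: the API redesign 6, bulk export 9, dark mode 5, offline sync 6, SSO login 15. Eliminate dark mode.

dark mode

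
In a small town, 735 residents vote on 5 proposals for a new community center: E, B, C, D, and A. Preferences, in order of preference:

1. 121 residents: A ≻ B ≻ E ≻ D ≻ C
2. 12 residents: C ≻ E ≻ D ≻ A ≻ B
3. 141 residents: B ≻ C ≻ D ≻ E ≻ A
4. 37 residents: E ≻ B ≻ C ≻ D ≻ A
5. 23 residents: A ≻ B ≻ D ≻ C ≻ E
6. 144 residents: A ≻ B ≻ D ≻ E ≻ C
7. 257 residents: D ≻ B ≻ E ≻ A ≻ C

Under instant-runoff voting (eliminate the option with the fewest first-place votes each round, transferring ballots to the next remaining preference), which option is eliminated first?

Round 1: E 37, B 141, C 12, D 257, A 288. Eliminate C.

C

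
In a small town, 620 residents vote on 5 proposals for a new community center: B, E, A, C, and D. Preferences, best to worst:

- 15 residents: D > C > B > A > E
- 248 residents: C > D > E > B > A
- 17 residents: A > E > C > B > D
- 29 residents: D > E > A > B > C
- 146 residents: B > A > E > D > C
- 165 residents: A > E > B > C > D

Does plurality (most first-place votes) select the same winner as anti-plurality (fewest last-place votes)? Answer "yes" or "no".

no

Plurality — first-place votes: B 146, E 0, A 182, C 248, D 44. Winner: C.
Anti-plurality — last-place votes: B 0, E 15, A 248, C 175, D 182. Winner: B.
The two methods disagree.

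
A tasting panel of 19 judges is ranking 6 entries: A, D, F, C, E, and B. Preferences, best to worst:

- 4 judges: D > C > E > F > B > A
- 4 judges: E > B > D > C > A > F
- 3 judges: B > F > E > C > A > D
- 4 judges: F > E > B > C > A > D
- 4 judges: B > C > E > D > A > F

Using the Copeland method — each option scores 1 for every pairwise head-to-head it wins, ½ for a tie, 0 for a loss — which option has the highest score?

A: loses to D, F, C, E, and B → score 0.
D: beats A and F; loses to C, E, and B → score 2.
F: beats A; loses to D, C, E, and B → score 1.
C: beats A, D, and F; loses to E and B → score 3.
E: beats A, D, F, C, and B → score 5.
B: beats A, D, F, and C; loses to E → score 4.
E has the best pairwise record.

E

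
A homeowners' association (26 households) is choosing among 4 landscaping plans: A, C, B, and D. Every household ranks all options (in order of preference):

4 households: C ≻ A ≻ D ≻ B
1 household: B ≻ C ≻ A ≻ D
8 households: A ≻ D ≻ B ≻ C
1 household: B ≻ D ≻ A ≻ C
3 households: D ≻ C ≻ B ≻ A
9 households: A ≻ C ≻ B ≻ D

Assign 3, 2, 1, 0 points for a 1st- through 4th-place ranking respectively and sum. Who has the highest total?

A

A: 4·2 + 1·1 + 8·3 + 1·1 + 3·0 + 9·3 = 61
C: 4·3 + 1·2 + 8·0 + 1·0 + 3·2 + 9·2 = 38
B: 4·0 + 1·3 + 8·1 + 1·3 + 3·1 + 9·1 = 26
D: 4·1 + 1·0 + 8·2 + 1·2 + 3·3 + 9·0 = 31
A has the highest Borda score (61).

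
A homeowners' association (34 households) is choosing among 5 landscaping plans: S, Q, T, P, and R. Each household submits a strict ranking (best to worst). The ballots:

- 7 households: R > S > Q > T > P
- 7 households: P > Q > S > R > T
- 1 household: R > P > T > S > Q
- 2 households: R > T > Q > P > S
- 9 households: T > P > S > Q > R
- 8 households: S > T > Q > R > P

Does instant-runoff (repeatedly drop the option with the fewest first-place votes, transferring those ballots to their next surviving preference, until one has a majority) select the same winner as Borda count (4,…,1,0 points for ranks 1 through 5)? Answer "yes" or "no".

yes

Instant-runoff — R1 S 8, Q 0, T 9, P 7, R 10 (Q out); R2 S 8, T 9, P 7, R 10 (P out); R3 S 15, T 9, R 10 (T out); R4 S 24, R 10 (S winner). Winner: S.
Borda — scores: S 86, Q 64, T 75, P 60, R 55. Winner: S.
The two methods agree.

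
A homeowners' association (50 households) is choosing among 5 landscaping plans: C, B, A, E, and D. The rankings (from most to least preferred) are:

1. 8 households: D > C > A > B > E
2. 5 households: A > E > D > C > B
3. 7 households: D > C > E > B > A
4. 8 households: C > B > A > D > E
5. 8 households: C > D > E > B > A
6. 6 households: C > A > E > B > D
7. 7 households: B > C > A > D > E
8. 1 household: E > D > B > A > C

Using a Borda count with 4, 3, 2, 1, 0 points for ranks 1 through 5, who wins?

C: 8·3 + 5·1 + 7·3 + 8·4 + 8·4 + 6·4 + 7·3 + 1·0 = 159
B: 8·1 + 5·0 + 7·1 + 8·3 + 8·1 + 6·1 + 7·4 + 1·2 = 83
A: 8·2 + 5·4 + 7·0 + 8·2 + 8·0 + 6·3 + 7·2 + 1·1 = 85
E: 8·0 + 5·3 + 7·2 + 8·0 + 8·2 + 6·2 + 7·0 + 1·4 = 61
D: 8·4 + 5·2 + 7·4 + 8·1 + 8·3 + 6·0 + 7·1 + 1·3 = 112
C has the highest Borda score (159).

C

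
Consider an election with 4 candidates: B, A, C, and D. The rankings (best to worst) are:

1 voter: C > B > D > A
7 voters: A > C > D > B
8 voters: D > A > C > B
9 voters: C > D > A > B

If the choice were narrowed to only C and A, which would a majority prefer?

A

Voters preferring C to A: 10; preferring A to C: 15.
A wins the head-to-head.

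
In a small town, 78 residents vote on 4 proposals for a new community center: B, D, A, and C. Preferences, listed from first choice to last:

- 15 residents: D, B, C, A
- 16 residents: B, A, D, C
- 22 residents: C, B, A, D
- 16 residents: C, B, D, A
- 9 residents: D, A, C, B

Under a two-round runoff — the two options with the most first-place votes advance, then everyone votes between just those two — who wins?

D

Round 1 first-place votes: B 16, D 24, A 0, C 38.
C and D advance.
Runoff: C is preferred to D by 38 voters; D by 40.
D wins the runoff.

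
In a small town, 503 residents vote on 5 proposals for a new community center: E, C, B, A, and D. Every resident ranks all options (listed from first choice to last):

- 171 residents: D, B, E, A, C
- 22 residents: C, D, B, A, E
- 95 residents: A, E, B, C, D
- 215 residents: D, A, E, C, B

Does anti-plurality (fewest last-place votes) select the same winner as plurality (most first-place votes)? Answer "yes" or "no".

no

Anti-plurality — last-place votes: E 22, C 171, B 215, A 0, D 95. Winner: A.
Plurality — first-place votes: E 0, C 22, B 0, A 95, D 386. Winner: D.
The two methods disagree.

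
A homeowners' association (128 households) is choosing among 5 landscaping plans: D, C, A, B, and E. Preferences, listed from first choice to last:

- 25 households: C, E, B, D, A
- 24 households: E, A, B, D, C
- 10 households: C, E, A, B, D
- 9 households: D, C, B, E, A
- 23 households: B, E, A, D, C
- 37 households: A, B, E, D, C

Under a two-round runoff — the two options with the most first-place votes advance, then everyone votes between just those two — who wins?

Round 1 first-place votes: D 9, C 35, A 37, B 23, E 24.
A and C advance.
Runoff: A is preferred to C by 84 voters; C by 44.
A wins the runoff.

A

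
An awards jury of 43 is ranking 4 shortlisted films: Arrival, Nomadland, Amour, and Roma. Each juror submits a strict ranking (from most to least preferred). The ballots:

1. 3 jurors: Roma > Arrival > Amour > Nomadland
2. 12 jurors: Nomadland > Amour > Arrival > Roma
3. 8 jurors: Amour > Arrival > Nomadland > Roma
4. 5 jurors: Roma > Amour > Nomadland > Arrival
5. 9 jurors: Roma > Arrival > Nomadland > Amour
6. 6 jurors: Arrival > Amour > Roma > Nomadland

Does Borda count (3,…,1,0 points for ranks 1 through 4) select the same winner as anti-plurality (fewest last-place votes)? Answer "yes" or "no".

Borda — scores: Arrival 70, Nomadland 58, Amour 73, Roma 57. Winner: Amour.
Anti-plurality — last-place votes: Arrival 5, Nomadland 9, Amour 9, Roma 20. Winner: Arrival.
The two methods disagree.

no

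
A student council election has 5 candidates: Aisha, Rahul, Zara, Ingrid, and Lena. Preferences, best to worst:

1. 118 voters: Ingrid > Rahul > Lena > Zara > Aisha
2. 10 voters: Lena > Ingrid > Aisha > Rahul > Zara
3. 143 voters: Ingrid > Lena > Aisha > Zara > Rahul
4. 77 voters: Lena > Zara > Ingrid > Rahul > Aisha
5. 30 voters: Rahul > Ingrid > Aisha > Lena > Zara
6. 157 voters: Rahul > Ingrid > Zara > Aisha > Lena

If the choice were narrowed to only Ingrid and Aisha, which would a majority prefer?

Voters preferring Ingrid to Aisha: 535; preferring Aisha to Ingrid: 0.
Ingrid wins the head-to-head.

Ingrid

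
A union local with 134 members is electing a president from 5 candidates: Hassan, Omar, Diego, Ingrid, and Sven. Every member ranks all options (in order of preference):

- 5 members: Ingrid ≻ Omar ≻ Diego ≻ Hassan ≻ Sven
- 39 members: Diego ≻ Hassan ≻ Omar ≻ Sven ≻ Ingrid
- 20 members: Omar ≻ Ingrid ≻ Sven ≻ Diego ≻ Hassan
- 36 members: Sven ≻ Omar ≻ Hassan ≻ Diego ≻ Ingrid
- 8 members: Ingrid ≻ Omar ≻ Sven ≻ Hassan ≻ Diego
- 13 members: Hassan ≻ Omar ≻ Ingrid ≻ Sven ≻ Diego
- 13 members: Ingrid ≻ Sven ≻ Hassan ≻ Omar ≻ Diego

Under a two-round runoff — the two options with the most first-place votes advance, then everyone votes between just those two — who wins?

Round 1 first-place votes: Hassan 13, Omar 20, Diego 39, Ingrid 26, Sven 36.
Diego and Sven advance.
Runoff: Diego is preferred to Sven by 44 voters; Sven by 90.
Sven wins the runoff.

Sven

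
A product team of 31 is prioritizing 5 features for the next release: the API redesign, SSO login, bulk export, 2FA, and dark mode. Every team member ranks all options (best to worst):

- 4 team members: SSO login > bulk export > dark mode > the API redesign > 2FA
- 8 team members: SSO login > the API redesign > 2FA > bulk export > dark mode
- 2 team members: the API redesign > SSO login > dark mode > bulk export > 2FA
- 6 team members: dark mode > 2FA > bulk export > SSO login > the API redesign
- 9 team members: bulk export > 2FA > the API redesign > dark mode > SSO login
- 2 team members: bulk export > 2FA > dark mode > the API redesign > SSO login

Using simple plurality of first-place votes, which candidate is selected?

First-place votes: the API redesign 2, SSO login 12, bulk export 11, 2FA 0, dark mode 6.
SSO login has the most first-place votes.

SSO login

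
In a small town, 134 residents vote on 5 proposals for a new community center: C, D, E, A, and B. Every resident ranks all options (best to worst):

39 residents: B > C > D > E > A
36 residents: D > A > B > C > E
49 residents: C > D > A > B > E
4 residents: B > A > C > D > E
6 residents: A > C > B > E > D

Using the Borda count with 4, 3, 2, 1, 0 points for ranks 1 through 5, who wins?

C: 39·3 + 36·1 + 49·4 + 4·2 + 6·3 = 375
D: 39·2 + 36·4 + 49·3 + 4·1 + 6·0 = 373
E: 39·1 + 36·0 + 49·0 + 4·0 + 6·1 = 45
A: 39·0 + 36·3 + 49·2 + 4·3 + 6·4 = 242
B: 39·4 + 36·2 + 49·1 + 4·4 + 6·2 = 305
C has the highest Borda score (375).

C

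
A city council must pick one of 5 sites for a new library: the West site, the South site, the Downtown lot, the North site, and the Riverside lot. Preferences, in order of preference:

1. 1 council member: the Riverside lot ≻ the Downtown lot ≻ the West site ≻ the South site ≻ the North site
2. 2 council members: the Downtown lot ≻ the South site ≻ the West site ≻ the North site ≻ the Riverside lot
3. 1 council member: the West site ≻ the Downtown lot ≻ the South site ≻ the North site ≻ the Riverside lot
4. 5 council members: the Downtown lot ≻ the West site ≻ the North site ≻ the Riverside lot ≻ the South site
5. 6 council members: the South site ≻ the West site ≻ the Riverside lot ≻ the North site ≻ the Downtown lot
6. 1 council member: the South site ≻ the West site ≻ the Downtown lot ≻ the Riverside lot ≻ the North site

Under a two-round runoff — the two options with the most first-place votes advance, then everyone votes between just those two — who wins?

Round 1 first-place votes: the West site 1, the South site 7, the Downtown lot 7, the North site 0, the Riverside lot 1.
the Downtown lot and the South site advance.
Runoff: the Downtown lot is preferred to the South site by 9 voters; the South site by 7.
the Downtown lot wins the runoff.

the Downtown lot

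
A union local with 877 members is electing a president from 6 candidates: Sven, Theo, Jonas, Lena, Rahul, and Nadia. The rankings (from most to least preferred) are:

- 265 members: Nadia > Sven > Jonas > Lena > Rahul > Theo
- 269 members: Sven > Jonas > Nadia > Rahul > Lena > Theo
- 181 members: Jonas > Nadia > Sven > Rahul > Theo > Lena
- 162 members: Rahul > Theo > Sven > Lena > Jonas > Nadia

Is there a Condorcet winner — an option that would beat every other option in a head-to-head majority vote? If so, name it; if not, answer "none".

Checking pairwise contests:
Nadia beats Sven 446–431.
Sven beats Theo 715–162.
Sven beats Jonas 696–181.
Sven beats Lena 877–0.
Sven beats Rahul 715–162.
Jonas beats Nadia 612–265.
Every option loses at least one head-to-head, so there is no Condorcet winner.

none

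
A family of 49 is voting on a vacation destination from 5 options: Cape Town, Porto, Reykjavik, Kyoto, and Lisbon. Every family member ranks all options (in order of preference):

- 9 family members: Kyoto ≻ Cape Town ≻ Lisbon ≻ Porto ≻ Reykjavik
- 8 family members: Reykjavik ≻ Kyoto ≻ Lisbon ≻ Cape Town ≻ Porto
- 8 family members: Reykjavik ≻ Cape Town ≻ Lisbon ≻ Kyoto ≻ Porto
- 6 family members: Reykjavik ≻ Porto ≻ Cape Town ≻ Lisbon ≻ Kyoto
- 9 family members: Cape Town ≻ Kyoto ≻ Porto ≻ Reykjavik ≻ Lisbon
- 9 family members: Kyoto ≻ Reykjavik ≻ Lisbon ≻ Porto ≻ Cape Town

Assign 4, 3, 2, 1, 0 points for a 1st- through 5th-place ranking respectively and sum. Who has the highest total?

Kyoto

Cape Town: 9·3 + 8·1 + 8·3 + 6·2 + 9·4 + 9·0 = 107
Porto: 9·1 + 8·0 + 8·0 + 6·3 + 9·2 + 9·1 = 54
Reykjavik: 9·0 + 8·4 + 8·4 + 6·4 + 9·1 + 9·3 = 124
Kyoto: 9·4 + 8·3 + 8·1 + 6·0 + 9·3 + 9·4 = 131
Lisbon: 9·2 + 8·2 + 8·2 + 6·1 + 9·0 + 9·2 = 74
Kyoto has the highest Borda score (131).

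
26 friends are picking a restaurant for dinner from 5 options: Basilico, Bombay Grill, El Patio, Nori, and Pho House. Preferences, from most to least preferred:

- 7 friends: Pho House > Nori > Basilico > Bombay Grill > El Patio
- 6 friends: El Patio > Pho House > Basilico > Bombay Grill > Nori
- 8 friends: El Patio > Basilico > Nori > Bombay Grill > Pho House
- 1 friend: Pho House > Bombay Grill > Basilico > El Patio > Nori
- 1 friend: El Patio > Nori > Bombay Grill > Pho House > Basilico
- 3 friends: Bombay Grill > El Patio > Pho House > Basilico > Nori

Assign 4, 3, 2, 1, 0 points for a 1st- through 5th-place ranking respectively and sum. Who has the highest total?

Basilico: 7·2 + 6·2 + 8·3 + 1·2 + 1·0 + 3·1 = 55
Bombay Grill: 7·1 + 6·1 + 8·1 + 1·3 + 1·2 + 3·4 = 38
El Patio: 7·0 + 6·4 + 8·4 + 1·1 + 1·4 + 3·3 = 70
Nori: 7·3 + 6·0 + 8·2 + 1·0 + 1·3 + 3·0 = 40
Pho House: 7·4 + 6·3 + 8·0 + 1·4 + 1·1 + 3·2 = 57
El Patio has the highest Borda score (70).

El Patio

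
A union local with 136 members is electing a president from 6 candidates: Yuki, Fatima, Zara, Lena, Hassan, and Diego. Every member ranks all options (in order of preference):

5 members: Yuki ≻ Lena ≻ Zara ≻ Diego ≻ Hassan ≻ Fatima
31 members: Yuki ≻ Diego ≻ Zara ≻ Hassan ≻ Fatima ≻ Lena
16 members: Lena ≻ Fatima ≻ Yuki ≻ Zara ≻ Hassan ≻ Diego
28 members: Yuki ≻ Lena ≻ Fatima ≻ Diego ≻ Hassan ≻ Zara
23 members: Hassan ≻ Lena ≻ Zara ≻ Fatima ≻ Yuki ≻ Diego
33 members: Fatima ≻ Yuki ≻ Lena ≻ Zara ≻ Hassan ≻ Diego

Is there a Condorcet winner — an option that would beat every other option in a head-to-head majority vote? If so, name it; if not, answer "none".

none

Checking pairwise contests:
Fatima beats Yuki 72–64.
Lena beats Fatima 72–64.
Yuki beats Zara 113–23.
Yuki beats Lena 97–39.
Yuki beats Hassan 113–23.
Yuki beats Diego 136–0.
Every option loses at least one head-to-head, so there is no Condorcet winner.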